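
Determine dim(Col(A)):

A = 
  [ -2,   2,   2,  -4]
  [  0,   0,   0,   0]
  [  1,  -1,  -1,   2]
dim(Col(A)) = 1

Row reduce:
R3 → R3 + (1/2)·R1
REF = 
  [ -2,   2,   2,  -4]
  [  0,   0,   0,   0]
  [  0,   0,   0,   0]
Pivot columns: 1 → 1 pivot.
dim(Col(A)) = number of pivot columns = 1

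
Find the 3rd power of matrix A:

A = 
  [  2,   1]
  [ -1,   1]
A² = A·A:
A²[1,1] = (2)(2) + (1)(-1) = 3
A²[1,2] = (2)(1) + (1)(1) = 3
A²[2,1] = (-1)(2) + (1)(-1) = -3
A²[2,2] = (-1)(1) + (1)(1) = 0
A² = 
  [  3,   3]
  [ -3,   0]

A^3 = A^2·A:
A^3[1,1] = (3)(2) + (3)(-1) = 3
A^3[1,2] = (3)(1) + (3)(1) = 6
A^3[2,1] = (-3)(2) + (0)(-1) = -6
A^3[2,2] = (-3)(1) + (0)(1) = -3
A^3 = 
  [  3,   6]
  [ -6,  -3]

Therefore
A^3 = 
  [  3,   6]
  [ -6,  -3]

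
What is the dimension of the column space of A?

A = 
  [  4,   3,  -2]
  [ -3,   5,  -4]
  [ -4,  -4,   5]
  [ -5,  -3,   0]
dim(Col(A)) = 3

Row reduce:
R2 → R2 + (3/4)·R1
R3 → R3 + (1)·R1
R4 → R4 + (5/4)·R1
R3 → R3 + (4/29)·R2
R4 → R4 - (3/29)·R2
R4 → R4 + (56/65)·R3
REF = 
  [    4,     3,    -2]
  [    0,  29/4, -11/2]
  [    0,     0, 65/29]
  [    0,     0,     0]
Pivot columns: 1, 2, 3 → 3 pivots.
dim(Col(A)) = number of pivot columns = 3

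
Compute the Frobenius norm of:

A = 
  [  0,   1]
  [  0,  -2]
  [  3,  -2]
||A||_F = 4.243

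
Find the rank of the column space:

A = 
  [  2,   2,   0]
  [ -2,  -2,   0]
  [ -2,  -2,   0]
Row reduce:
R2 → R2 + (1)·R1
R3 → R3 + (1)·R1
REF = 
  [  2,   2,   0]
  [  0,   0,   0]
  [  0,   0,   0]
Pivot columns: 1 → 1 pivot.
dim(Col(A)) = number of pivot columns = 1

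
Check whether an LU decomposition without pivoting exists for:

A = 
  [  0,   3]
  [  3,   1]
No.
A[1,1] = 0 but A[2,1] = 3 ≠ 0. Any LU with L unit lower triangular has (LU)[1,1] = U[1,1] and (LU)[2,1] = L[2,1]·U[1,1]; matching A forces U[1,1] = 0, which then forces (LU)[2,1] = 0 ≠ 3. A row swap (pivoting) is required.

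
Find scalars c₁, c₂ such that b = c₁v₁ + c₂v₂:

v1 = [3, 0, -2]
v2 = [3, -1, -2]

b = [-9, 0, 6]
c1 = -3, c2 = 0

b = -3·v1 + 0·v2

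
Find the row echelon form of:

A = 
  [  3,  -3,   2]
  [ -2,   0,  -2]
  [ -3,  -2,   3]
Row operations:
R2 → R2 + (2/3)·R1
R3 → R3 + (1)·R1
R3 → R3 - (5/2)·R2

Resulting echelon form:
REF = 
  [   3,   -3,    2]
  [   0,   -2, -2/3]
  [   0,    0, 20/3]

Rank = 3 (number of non-zero pivot rows).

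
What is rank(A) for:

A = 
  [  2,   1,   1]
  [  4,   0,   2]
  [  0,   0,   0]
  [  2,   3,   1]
Row reduce:
R2 → R2 - (2)·R1
R4 → R4 - (1)·R1
R4 → R4 + (1)·R2
REF = 
  [  2,   1,   1]
  [  0,  -2,   0]
  [  0,   0,   0]
  [  0,   0,   0]
Pivot columns: 1, 2 → 2 pivots.

rank(A) = 2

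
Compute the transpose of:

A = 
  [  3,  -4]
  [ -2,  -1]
Aᵀ = 
  [  3,  -2]
  [ -4,  -1]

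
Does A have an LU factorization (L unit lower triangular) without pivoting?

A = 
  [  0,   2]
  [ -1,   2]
No.
A[1,1] = 0 but A[2,1] = -1 ≠ 0. Any LU with L unit lower triangular has (LU)[1,1] = U[1,1] and (LU)[2,1] = L[2,1]·U[1,1]; matching A forces U[1,1] = 0, which then forces (LU)[2,1] = 0 ≠ -1. A row swap (pivoting) is required.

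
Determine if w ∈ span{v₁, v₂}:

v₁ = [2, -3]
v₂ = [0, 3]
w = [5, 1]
Yes

Form the augmented matrix and row-reduce:
[v₁|v₂|w] = 
  [  2,   0,   5]
  [ -3,   3,   1]
R2 → R2 + (3/2)·R1
REF = 
  [   2,    0,    5]
  [   0,    3, 17/2]

No row of the form [0 0 | nonzero], so the system is consistent. Back-substitution gives c₁ = 5/2, c₂ = 17/6: w = (5/2)·v₁ + (17/6)·v₂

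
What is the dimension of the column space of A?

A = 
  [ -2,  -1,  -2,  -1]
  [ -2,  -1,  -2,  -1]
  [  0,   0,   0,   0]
dim(Col(A)) = 1

Row reduce:
R2 → R2 - (1)·R1
REF = 
  [ -2,  -1,  -2,  -1]
  [  0,   0,   0,   0]
  [  0,   0,   0,   0]
Pivot columns: 1 → 1 pivot.
dim(Col(A)) = number of pivot columns = 1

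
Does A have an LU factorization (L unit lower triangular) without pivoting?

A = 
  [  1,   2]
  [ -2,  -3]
Yes.
A[1,1] = 1 ≠ 0, so Gaussian elimination proceeds without a row swap: multiplier ℓ₂₁ = (-2)/(1) = -2, and U[2,2] = -3 - (-2)(2) = 1.
L = 
  [  1,   0]
  [ -2,   1]
U = 
  [  1,   2]
  [  0,   1]
Check row 2 of LU: [(-2)(1), (-2)(2) + 1] = [-2, -3] = row 2 of A ✓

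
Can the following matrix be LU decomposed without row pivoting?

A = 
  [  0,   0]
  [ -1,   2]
No.
A[1,1] = 0 but A[2,1] = -1 ≠ 0. Any LU with L unit lower triangular has (LU)[1,1] = U[1,1] and (LU)[2,1] = L[2,1]·U[1,1]; matching A forces U[1,1] = 0, which then forces (LU)[2,1] = 0 ≠ -1. A row swap (pivoting) is required.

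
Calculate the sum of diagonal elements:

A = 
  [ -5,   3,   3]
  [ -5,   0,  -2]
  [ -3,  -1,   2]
-3

tr(A) = -5 + 0 + 2 = -3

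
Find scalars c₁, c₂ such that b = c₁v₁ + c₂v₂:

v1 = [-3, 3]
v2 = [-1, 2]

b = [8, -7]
c1 = -3, c2 = 1

b = -3·v1 + 1·v2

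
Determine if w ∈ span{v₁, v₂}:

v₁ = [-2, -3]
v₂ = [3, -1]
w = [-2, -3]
Yes

Form the augmented matrix and row-reduce:
[v₁|v₂|w] = 
  [ -2,   3,  -2]
  [ -3,  -1,  -3]
R2 → R2 - (3/2)·R1
REF = 
  [   -2,     3,    -2]
  [    0, -11/2,     0]

No row of the form [0 0 | nonzero], so the system is consistent. Back-substitution gives c₁ = 1, c₂ = 0: w = (1)·v₁ + (0)·v₂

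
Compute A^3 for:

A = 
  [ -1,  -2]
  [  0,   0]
A² = A·A:
A²[1,1] = (-1)(-1) + (-2)(0) = 1
A²[1,2] = (-1)(-2) + (-2)(0) = 2
A²[2,1] = (0)(-1) + (0)(0) = 0
A²[2,2] = (0)(-2) + (0)(0) = 0
A² = 
  [  1,   2]
  [  0,   0]

A^3 = A^2·A:
A^3[1,1] = (1)(-1) + (2)(0) = -1
A^3[1,2] = (1)(-2) + (2)(0) = -2
A^3[2,1] = (0)(-1) + (0)(0) = 0
A^3[2,2] = (0)(-2) + (0)(0) = 0
A^3 = 
  [ -1,  -2]
  [  0,   0]

Therefore
A^3 = 
  [ -1,  -2]
  [  0,   0]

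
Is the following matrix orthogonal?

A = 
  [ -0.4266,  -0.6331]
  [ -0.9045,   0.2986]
No

AᵀA = 
  [  1.0001,   0]
  [  0,   0.4900]
≠ I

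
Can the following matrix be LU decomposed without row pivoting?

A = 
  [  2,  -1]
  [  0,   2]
Yes.
A[1,1] = 2 ≠ 0, so Gaussian elimination proceeds without a row swap: multiplier ℓ₂₁ = (0)/(2) = 0, and U[2,2] = 2 - (0)(-1) = 2.
L = 
  [  1,   0]
  [  0,   1]
U = 
  [  2,  -1]
  [  0,   2]
Check row 2 of LU: [(0)(2), (0)(-1) + 2] = [0, 2] = row 2 of A ✓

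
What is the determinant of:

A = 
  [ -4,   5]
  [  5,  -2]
-17

For a 2×2 matrix, det = ad - bc = (-4)(-2) - (5)(5) = -17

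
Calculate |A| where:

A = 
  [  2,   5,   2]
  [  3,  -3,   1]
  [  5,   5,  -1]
96

Cofactor expansion along row 1:
det(A) = (2)·((-3)(-1) - (1)(5)) - (5)·((3)(-1) - (1)(5)) + (2)·((3)(5) - (-3)(5))
  = (2)(-2) - (5)(-8) + (2)(30)
  = 96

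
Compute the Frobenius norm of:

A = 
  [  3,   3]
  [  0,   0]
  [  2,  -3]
||A||_F = 5.568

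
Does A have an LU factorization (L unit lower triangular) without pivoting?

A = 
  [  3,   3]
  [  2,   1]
Yes.
A[1,1] = 3 ≠ 0, so Gaussian elimination proceeds without a row swap: multiplier ℓ₂₁ = (2)/(3) = 2/3, and U[2,2] = 1 - (2/3)(3) = -1.
L = 
  [  1,   0]
  [2/3,   1]
U = 
  [  3,   3]
  [  0,  -1]
Check row 2 of LU: [(2/3)(3), (2/3)(3) + (-1)] = [2, 1] = row 2 of A ✓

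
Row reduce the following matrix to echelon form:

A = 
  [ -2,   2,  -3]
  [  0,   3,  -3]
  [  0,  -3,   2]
Row operations:
R3 → R3 + (1)·R2

Resulting echelon form:
REF = 
  [ -2,   2,  -3]
  [  0,   3,  -3]
  [  0,   0,  -1]

Rank = 3 (number of non-zero pivot rows).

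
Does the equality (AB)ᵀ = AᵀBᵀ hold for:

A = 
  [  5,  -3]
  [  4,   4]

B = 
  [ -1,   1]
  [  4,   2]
No

(AB)ᵀ = 
  [-17,  12]
  [ -1,  12]

AᵀBᵀ = 
  [ -1,  28]
  [  7,  -4]

The two matrices differ, so (AB)ᵀ ≠ AᵀBᵀ in general. The correct identity is (AB)ᵀ = BᵀAᵀ.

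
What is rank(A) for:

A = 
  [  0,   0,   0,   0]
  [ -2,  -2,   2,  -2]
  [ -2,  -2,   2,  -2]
Row reduce:
Swap R1 ↔ R2
R3 → R3 - (1)·R1
REF = 
  [ -2,  -2,   2,  -2]
  [  0,   0,   0,   0]
  [  0,   0,   0,   0]
Pivot columns: 1 → 1 pivot.

rank(A) = 1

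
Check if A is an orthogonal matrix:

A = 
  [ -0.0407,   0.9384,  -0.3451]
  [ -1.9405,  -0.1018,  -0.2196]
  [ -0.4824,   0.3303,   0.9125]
No

AᵀA = 
  [  3.9999,   0,   0]
  [  0,   1.0001,  -0.0001]
  [  0,  -0.0001,   1]
≠ I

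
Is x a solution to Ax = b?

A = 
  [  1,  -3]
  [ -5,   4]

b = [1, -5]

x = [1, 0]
Yes

Ax = [1, -5] = b ✓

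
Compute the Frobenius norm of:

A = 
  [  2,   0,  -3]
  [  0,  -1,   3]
||A||_F = 4.796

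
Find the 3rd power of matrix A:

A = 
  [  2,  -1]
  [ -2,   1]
A² = A·A:
A²[1,1] = (2)(2) + (-1)(-2) = 6
A²[1,2] = (2)(-1) + (-1)(1) = -3
A²[2,1] = (-2)(2) + (1)(-2) = -6
A²[2,2] = (-2)(-1) + (1)(1) = 3
A² = 
  [  6,  -3]
  [ -6,   3]

A^3 = A^2·A:
A^3[1,1] = (6)(2) + (-3)(-2) = 18
A^3[1,2] = (6)(-1) + (-3)(1) = -9
A^3[2,1] = (-6)(2) + (3)(-2) = -18
A^3[2,2] = (-6)(-1) + (3)(1) = 9
A^3 = 
  [ 18,  -9]
  [-18,   9]

Therefore
A^3 = 
  [ 18,  -9]
  [-18,   9]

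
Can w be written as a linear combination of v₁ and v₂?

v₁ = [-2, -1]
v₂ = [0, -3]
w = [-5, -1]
Yes

Form the augmented matrix and row-reduce:
[v₁|v₂|w] = 
  [ -2,   0,  -5]
  [ -1,  -3,  -1]
R2 → R2 - (1/2)·R1
REF = 
  [ -2,   0,  -5]
  [  0,  -3, 3/2]

No row of the form [0 0 | nonzero], so the system is consistent. Back-substitution gives c₁ = 5/2, c₂ = -1/2: w = (5/2)·v₁ + (-1/2)·v₂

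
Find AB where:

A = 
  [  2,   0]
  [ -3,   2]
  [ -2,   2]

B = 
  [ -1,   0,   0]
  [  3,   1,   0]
AB = 
  [ -2,   0,   0]
  [  9,   2,   0]
  [  8,   2,   0]

A is 3×2 and B is 2×3, so AB is 3×3. Each entry is (row of A)·(column of B):
AB[1,1] = (2)(-1) + (0)(3) = -2
AB[1,2] = (2)(0) + (0)(1) = 0
AB[1,3] = (2)(0) + (0)(0) = 0
AB[2,1] = (-3)(-1) + (2)(3) = 9
AB[2,2] = (-3)(0) + (2)(1) = 2
AB[2,3] = (-3)(0) + (2)(0) = 0
AB[3,1] = (-2)(-1) + (2)(3) = 8
AB[3,2] = (-2)(0) + (2)(1) = 2
AB[3,3] = (-2)(0) + (2)(0) = 0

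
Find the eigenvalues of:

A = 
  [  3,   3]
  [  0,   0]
tr(A) = 3, det(A) = 0
Characteristic polynomial: λ² - tr(A)λ + det(A) = λ² - 3λ
λ² - 3λ = λ(λ - 3)

λ = 3, 0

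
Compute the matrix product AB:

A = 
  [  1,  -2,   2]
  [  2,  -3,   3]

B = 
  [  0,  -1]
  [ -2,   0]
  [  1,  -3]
AB = 
  [  6,  -7]
  [  9, -11]

A is 2×3 and B is 3×2, so AB is 2×2. Each entry is (row of A)·(column of B):
AB[1,1] = (1)(0) + (-2)(-2) + (2)(1) = 6
AB[1,2] = (1)(-1) + (-2)(0) + (2)(-3) = -7
AB[2,1] = (2)(0) + (-3)(-2) + (3)(1) = 9
AB[2,2] = (2)(-1) + (-3)(0) + (3)(-3) = -11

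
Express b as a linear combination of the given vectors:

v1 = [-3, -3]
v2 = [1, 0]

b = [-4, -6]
c1 = 2, c2 = 2

b = 2·v1 + 2·v2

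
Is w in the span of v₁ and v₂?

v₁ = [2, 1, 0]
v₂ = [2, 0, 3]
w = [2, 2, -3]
Yes

Form the augmented matrix and row-reduce:
[v₁|v₂|w] = 
  [  2,   2,   2]
  [  1,   0,   2]
  [  0,   3,  -3]
R2 → R2 - (1/2)·R1
R3 → R3 + (3)·R2
REF = 
  [  2,   2,   2]
  [  0,  -1,   1]
  [  0,   0,   0]

No row of the form [0 0 | nonzero], so the system is consistent. Back-substitution gives c₁ = 2, c₂ = -1: w = (2)·v₁ + (-1)·v₂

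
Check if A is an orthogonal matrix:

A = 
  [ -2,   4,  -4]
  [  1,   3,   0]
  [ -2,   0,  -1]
No

AᵀA = 
  [  9,  -5,  10]
  [ -5,  25, -16]
  [ 10, -16,  17]
≠ I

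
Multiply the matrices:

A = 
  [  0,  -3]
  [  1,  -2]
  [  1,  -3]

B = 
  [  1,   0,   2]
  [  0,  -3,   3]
AB = 
  [  0,   9,  -9]
  [  1,   6,  -4]
  [  1,   9,  -7]

A is 3×2 and B is 2×3, so AB is 3×3. Each entry is (row of A)·(column of B):
AB[1,1] = (0)(1) + (-3)(0) = 0
AB[1,2] = (0)(0) + (-3)(-3) = 9
AB[1,3] = (0)(2) + (-3)(3) = -9
AB[2,1] = (1)(1) + (-2)(0) = 1
AB[2,2] = (1)(0) + (-2)(-3) = 6
AB[2,3] = (1)(2) + (-2)(3) = -4
AB[3,1] = (1)(1) + (-3)(0) = 1
AB[3,2] = (1)(0) + (-3)(-3) = 9
AB[3,3] = (1)(2) + (-3)(3) = -7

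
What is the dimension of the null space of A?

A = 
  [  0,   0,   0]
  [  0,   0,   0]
nullity(A) = 3

Row reduce:
(no row operations needed)
REF = 
  [  0,   0,   0]
  [  0,   0,   0]
Pivot columns: none → 0 pivots.
rank(A) = 0, so nullity(A) = 3 - 0 = 3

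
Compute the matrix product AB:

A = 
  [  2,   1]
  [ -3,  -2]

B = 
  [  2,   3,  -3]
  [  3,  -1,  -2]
AB = 
  [  7,   5,  -8]
  [-12,  -7,  13]

A is 2×2 and B is 2×3, so AB is 2×3. Each entry is (row of A)·(column of B):
AB[1,1] = (2)(2) + (1)(3) = 7
AB[1,2] = (2)(3) + (1)(-1) = 5
AB[1,3] = (2)(-3) + (1)(-2) = -8
AB[2,1] = (-3)(2) + (-2)(3) = -12
AB[2,2] = (-3)(3) + (-2)(-1) = -7
AB[2,3] = (-3)(-3) + (-2)(-2) = 13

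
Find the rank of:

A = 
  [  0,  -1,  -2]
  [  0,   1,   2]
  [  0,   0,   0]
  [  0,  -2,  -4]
rank(A) = 1

Row reduce:
R2 → R2 + (1)·R1
R4 → R4 - (2)·R1
REF = 
  [  0,  -1,  -2]
  [  0,   0,   0]
  [  0,   0,   0]
  [  0,   0,   0]
Pivot columns: 2 → 1 pivot.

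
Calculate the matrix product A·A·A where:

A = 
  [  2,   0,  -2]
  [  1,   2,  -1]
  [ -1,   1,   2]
A² = A·A:
A²[1,1] = (2)(2) + (0)(1) + (-2)(-1) = 6
A²[1,2] = (2)(0) + (0)(2) + (-2)(1) = -2
A²[1,3] = (2)(-2) + (0)(-1) + (-2)(2) = -8
A²[2,1] = (1)(2) + (2)(1) + (-1)(-1) = 5
A²[2,2] = (1)(0) + (2)(2) + (-1)(1) = 3
A²[2,3] = (1)(-2) + (2)(-1) + (-1)(2) = -6
A²[3,1] = (-1)(2) + (1)(1) + (2)(-1) = -3
A²[3,2] = (-1)(0) + (1)(2) + (2)(1) = 4
A²[3,3] = (-1)(-2) + (1)(-1) + (2)(2) = 5
A² = 
  [  6,  -2,  -8]
  [  5,   3,  -6]
  [ -3,   4,   5]

A^3 = A^2·A:
A^3[1,1] = (6)(2) + (-2)(1) + (-8)(-1) = 18
A^3[1,2] = (6)(0) + (-2)(2) + (-8)(1) = -12
A^3[1,3] = (6)(-2) + (-2)(-1) + (-8)(2) = -26
A^3[2,1] = (5)(2) + (3)(1) + (-6)(-1) = 19
A^3[2,2] = (5)(0) + (3)(2) + (-6)(1) = 0
A^3[2,3] = (5)(-2) + (3)(-1) + (-6)(2) = -25
A^3[3,1] = (-3)(2) + (4)(1) + (5)(-1) = -7
A^3[3,2] = (-3)(0) + (4)(2) + (5)(1) = 13
A^3[3,3] = (-3)(-2) + (4)(-1) + (5)(2) = 12
A^3 = 
  [ 18, -12, -26]
  [ 19,   0, -25]
  [ -7,  13,  12]

Therefore
A^3 = 
  [ 18, -12, -26]
  [ 19,   0, -25]
  [ -7,  13,  12]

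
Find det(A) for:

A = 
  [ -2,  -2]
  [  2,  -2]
8

For a 2×2 matrix, det = ad - bc = (-2)(-2) - (-2)(2) = 8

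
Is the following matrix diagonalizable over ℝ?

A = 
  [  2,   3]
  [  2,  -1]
Yes

tr(A) = 1, det(A) = -8
Characteristic polynomial: λ² - tr(A)λ + det(A) = λ² - λ - 8
λ² - λ - 8 = 0  ⇒  λ = (1 ± √((-1)² - 4·(-8)))/2 = (1 ± √(33))/2
  = (1 + √33)/2,  (1 - √33)/2
Eigenvalues: (1 + √33)/2, (1 - √33)/2  (≈ 3.372, -2.372)
The two irrational eigenvalues are distinct (simple), so each has alg. mult. = geom. mult. = 1.
Sum of geometric multiplicities equals n, so A has n independent eigenvectors.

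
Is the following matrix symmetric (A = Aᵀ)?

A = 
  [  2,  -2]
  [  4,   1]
No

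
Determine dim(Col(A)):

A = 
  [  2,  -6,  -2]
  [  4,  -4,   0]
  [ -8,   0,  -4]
dim(Col(A)) = 2

Row reduce:
R2 → R2 - (2)·R1
R3 → R3 + (4)·R1
R3 → R3 + (3)·R2
REF = 
  [  2,  -6,  -2]
  [  0,   8,   4]
  [  0,   0,   0]
Pivot columns: 1, 2 → 2 pivots.
dim(Col(A)) = number of pivot columns = 2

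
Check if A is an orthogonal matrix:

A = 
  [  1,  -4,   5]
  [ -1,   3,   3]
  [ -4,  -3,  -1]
No

AᵀA = 
  [ 18,   5,   6]
  [  5,  34,  -8]
  [  6,  -8,  35]
≠ I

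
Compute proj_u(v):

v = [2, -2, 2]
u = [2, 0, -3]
v·u = (2)(2) + (-2)(0) + (2)(-3) = -2
u·u = (2)² + (0)² + (-3)² = 13
proj_u(v) = (v·u / u·u) × u = (-2/13) × u

proj_u(v) = [-4/13, 0, 6/13]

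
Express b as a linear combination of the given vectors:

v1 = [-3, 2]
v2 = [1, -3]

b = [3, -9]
c1 = 0, c2 = 3

b = 0·v1 + 3·v2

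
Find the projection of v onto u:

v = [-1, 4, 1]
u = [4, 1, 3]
proj_u(v) = [6/13, 3/26, 9/26]

v·u = (-1)(4) + (4)(1) + (1)(3) = 3
u·u = (4)² + (1)² + (3)² = 26
proj_u(v) = (v·u / u·u) × u = (3/26) × u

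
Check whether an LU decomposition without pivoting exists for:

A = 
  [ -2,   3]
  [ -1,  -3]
Yes.
A[1,1] = -2 ≠ 0, so Gaussian elimination proceeds without a row swap: multiplier ℓ₂₁ = (-1)/(-2) = 1/2, and U[2,2] = -3 - (1/2)(3) = -9/2.
L = 
  [  1,   0]
  [1/2,   1]
U = 
  [  -2,    3]
  [   0, -9/2]
Check row 2 of LU: [(1/2)(-2), (1/2)(3) + (-9/2)] = [-1, -3] = row 2 of A ✓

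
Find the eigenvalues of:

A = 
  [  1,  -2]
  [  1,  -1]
tr(A) = 0, det(A) = 1
Characteristic polynomial: λ² - tr(A)λ + det(A) = λ² + 1
λ² + 1 = 0  ⇒  λ = (0 ± √((0)² - 4·(1)))/2 = (0 ± √(-4))/2
  = i,  -i

λ = i, -i  (≈ 0 + 1i, 0 - 1i)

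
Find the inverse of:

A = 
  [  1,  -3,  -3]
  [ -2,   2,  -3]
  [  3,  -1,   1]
det(A) = (1)·((2)(1) - (-3)(-1)) - (-3)·((-2)(1) - (-3)(3)) + (-3)·((-2)(-1) - (2)(3))
  = (1)(-1) - (-3)(7) + (-3)(-4)
  = 32
det(A) = 32 ≠ 0, so A is invertible.

Cofactors Cᵢⱼ = (-1)ⁱ⁺ʲ·Mᵢⱼ:
C = 
  [ -1,  -7,  -4]
  [  6,  10,  -8]
  [ 15,   9,  -4]

adj(A) = Cᵀ:
adj(A) = 
  [ -1,   6,  15]
  [ -7,  10,   9]
  [ -4,  -8,  -4]

A⁻¹ = (1/32) · adj(A):
A⁻¹ = 
  [-1/32,  3/16, 15/32]
  [-7/32,  5/16,  9/32]
  [ -1/8,  -1/4,  -1/8]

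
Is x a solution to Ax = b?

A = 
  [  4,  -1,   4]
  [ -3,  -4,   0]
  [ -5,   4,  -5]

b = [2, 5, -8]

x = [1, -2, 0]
No

Ax = [6, 5, -13] ≠ b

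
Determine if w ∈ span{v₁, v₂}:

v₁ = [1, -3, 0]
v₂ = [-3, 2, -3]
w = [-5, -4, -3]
No

Form the augmented matrix and row-reduce:
[v₁|v₂|w] = 
  [  1,  -3,  -5]
  [ -3,   2,  -4]
  [  0,  -3,  -3]
R2 → R2 + (3)·R1
R3 → R3 - (3/7)·R2
REF = 
  [   1,   -3,   -5]
  [   0,   -7,  -19]
  [   0,    0, 36/7]

Row 3 reads [0 0 | 36/7], i.e. 0 = 36/7, so the system is inconsistent and w ∉ span{v₁, v₂}.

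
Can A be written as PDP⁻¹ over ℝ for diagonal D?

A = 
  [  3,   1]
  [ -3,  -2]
Yes

tr(A) = 1, det(A) = -3
Characteristic polynomial: λ² - tr(A)λ + det(A) = λ² - λ - 3
λ² - λ - 3 = 0  ⇒  λ = (1 ± √((-1)² - 4·(-3)))/2 = (1 ± √(13))/2
  = (1 + √13)/2,  (1 - √13)/2
Eigenvalues: (1 + √13)/2, (1 - √13)/2  (≈ 2.303, -1.303)
The two irrational eigenvalues are distinct (simple), so each has alg. mult. = geom. mult. = 1.
Sum of geometric multiplicities equals n, so A has n independent eigenvectors.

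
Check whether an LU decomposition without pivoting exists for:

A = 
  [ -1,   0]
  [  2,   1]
Yes.
A[1,1] = -1 ≠ 0, so Gaussian elimination proceeds without a row swap: multiplier ℓ₂₁ = (2)/(-1) = -2, and U[2,2] = 1 - (-2)(0) = 1.
L = 
  [  1,   0]
  [ -2,   1]
U = 
  [ -1,   0]
  [  0,   1]
Check row 2 of LU: [(-2)(-1), (-2)(0) + 1] = [2, 1] = row 2 of A ✓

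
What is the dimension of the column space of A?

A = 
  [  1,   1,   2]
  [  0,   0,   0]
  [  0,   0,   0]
Row reduce:
(no row operations needed)
REF = 
  [  1,   1,   2]
  [  0,   0,   0]
  [  0,   0,   0]
Pivot columns: 1 → 1 pivot.
dim(Col(A)) = number of pivot columns = 1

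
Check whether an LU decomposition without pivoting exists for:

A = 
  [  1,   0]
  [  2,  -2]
Yes.
A[1,1] = 1 ≠ 0, so Gaussian elimination proceeds without a row swap: multiplier ℓ₂₁ = (2)/(1) = 2, and U[2,2] = -2 - (2)(0) = -2.
L = 
  [  1,   0]
  [  2,   1]
U = 
  [  1,   0]
  [  0,  -2]
Check row 2 of LU: [(2)(1), (2)(0) + (-2)] = [2, -2] = row 2 of A ✓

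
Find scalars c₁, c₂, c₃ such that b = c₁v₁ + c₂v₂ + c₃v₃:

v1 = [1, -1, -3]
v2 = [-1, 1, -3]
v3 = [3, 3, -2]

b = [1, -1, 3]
c1 = 0, c2 = -1, c3 = 0

b = 0·v1 + -1·v2 + 0·v3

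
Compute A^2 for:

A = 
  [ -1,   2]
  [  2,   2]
A² = A·A:
A²[1,1] = (-1)(-1) + (2)(2) = 5
A²[1,2] = (-1)(2) + (2)(2) = 2
A²[2,1] = (2)(-1) + (2)(2) = 2
A²[2,2] = (2)(2) + (2)(2) = 8
A² = 
  [  5,   2]
  [  2,   8]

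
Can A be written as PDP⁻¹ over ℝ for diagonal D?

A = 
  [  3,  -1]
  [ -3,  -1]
Yes

tr(A) = 2, det(A) = -6
Characteristic polynomial: λ² - tr(A)λ + det(A) = λ² - 2λ - 6
λ² - 2λ - 6 = 0  ⇒  λ = (2 ± √((-2)² - 4·(-6)))/2 = (2 ± √(28))/2
  = 1 + √7,  1 - √7
Eigenvalues: 1 + √7, 1 - √7  (≈ 3.646, -1.646)
The two irrational eigenvalues are distinct (simple), so each has alg. mult. = geom. mult. = 1.
Sum of geometric multiplicities equals n, so A has n independent eigenvectors.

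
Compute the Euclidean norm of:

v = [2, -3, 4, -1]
5.477

||v||₂ = √((2)² + (-3)² + (4)² + (-1)²) = √30 = 5.477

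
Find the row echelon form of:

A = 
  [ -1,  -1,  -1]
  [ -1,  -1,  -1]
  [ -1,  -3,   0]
Row operations:
R2 → R2 - (1)·R1
R3 → R3 - (1)·R1
Swap R2 ↔ R3

Resulting echelon form:
REF = 
  [ -1,  -1,  -1]
  [  0,  -2,   1]
  [  0,   0,   0]

Rank = 2 (number of non-zero pivot rows).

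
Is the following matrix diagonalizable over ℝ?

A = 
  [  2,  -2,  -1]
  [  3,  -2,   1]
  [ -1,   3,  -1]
No

Characteristic polynomial: det(λI - A) = λ³ + λ² - 2λ + 13
By the rational root theorem any rational root is an integer dividing 13; none of those is a root, so p(λ) has no rational roots and hence (being an irreducible cubic) no repeated roots.
Discriminant of the cubic: Δ = -5047
Δ < 0 ⇒ one real eigenvalue and a complex-conjugate pair: λ ≈ -3.052, 1.026 + 1.791i, 1.026 - 1.791i
Has complex eigenvalues (not diagonalizable over ℝ).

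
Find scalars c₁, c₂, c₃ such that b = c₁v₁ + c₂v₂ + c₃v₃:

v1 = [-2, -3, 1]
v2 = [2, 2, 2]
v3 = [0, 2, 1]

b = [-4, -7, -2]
c1 = 1, c2 = -1, c3 = -1

b = 1·v1 + -1·v2 + -1·v3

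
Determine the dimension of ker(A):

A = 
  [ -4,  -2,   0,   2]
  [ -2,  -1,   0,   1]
nullity(A) = 3

Row reduce:
R2 → R2 - (1/2)·R1
REF = 
  [ -4,  -2,   0,   2]
  [  0,   0,   0,   0]
Pivot columns: 1 → 1 pivot.
rank(A) = 1, so nullity(A) = 4 - 1 = 3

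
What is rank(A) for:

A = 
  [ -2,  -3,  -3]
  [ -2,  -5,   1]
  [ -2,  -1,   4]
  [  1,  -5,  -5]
Row reduce:
R2 → R2 - (1)·R1
R3 → R3 - (1)·R1
R4 → R4 + (1/2)·R1
R3 → R3 + (1)·R2
R4 → R4 - (13/4)·R2
R4 → R4 + (39/22)·R3
REF = 
  [ -2,  -3,  -3]
  [  0,  -2,   4]
  [  0,   0,  11]
  [  0,   0,   0]
Pivot columns: 1, 2, 3 → 3 pivots.

rank(A) = 3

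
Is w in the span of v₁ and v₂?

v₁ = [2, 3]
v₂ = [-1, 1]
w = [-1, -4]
Yes

Form the augmented matrix and row-reduce:
[v₁|v₂|w] = 
  [  2,  -1,  -1]
  [  3,   1,  -4]
R2 → R2 - (3/2)·R1
REF = 
  [   2,   -1,   -1]
  [   0,  5/2, -5/2]

No row of the form [0 0 | nonzero], so the system is consistent. Back-substitution gives c₁ = -1, c₂ = -1: w = (-1)·v₁ + (-1)·v₂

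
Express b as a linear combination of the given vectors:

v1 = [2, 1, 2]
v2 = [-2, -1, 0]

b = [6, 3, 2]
c1 = 1, c2 = -2

b = 1·v1 + -2·v2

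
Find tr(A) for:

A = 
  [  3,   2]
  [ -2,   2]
5

tr(A) = 3 + 2 = 5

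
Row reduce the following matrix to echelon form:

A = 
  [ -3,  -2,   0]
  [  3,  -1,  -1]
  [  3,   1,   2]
Row operations:
R2 → R2 + (1)·R1
R3 → R3 + (1)·R1
R3 → R3 - (1/3)·R2

Resulting echelon form:
REF = 
  [ -3,  -2,   0]
  [  0,  -3,  -1]
  [  0,   0, 7/3]

Rank = 3 (number of non-zero pivot rows).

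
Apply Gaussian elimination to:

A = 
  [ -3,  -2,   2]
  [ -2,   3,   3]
Row operations:
R2 → R2 - (2/3)·R1

Resulting echelon form:
REF = 
  [  -3,   -2,    2]
  [   0, 13/3,  5/3]

Rank = 2 (number of non-zero pivot rows).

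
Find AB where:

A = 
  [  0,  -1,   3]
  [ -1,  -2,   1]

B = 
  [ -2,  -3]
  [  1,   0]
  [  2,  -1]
AB = 
  [  5,  -3]
  [  2,   2]

A is 2×3 and B is 3×2, so AB is 2×2. Each entry is (row of A)·(column of B):
AB[1,1] = (0)(-2) + (-1)(1) + (3)(2) = 5
AB[1,2] = (0)(-3) + (-1)(0) + (3)(-1) = -3
AB[2,1] = (-1)(-2) + (-2)(1) + (1)(2) = 2
AB[2,2] = (-1)(-3) + (-2)(0) + (1)(-1) = 2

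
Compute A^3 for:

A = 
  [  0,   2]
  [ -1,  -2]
A^3 = 
  [  4,   4]
  [ -2,   0]

A² = A·A:
A²[1,1] = (0)(0) + (2)(-1) = -2
A²[1,2] = (0)(2) + (2)(-2) = -4
A²[2,1] = (-1)(0) + (-2)(-1) = 2
A²[2,2] = (-1)(2) + (-2)(-2) = 2
A² = 
  [ -2,  -4]
  [  2,   2]

A^3 = A^2·A:
A^3[1,1] = (-2)(0) + (-4)(-1) = 4
A^3[1,2] = (-2)(2) + (-4)(-2) = 4
A^3[2,1] = (2)(0) + (2)(-1) = -2
A^3[2,2] = (2)(2) + (2)(-2) = 0
A^3 = 
  [  4,   4]
  [ -2,   0]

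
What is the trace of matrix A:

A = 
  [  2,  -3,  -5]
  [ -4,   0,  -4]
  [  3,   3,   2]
4

tr(A) = 2 + 0 + 2 = 4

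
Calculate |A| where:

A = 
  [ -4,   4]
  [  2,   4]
-24

For a 2×2 matrix, det = ad - bc = (-4)(4) - (4)(2) = -24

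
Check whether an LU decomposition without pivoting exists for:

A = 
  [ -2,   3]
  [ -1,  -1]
Yes.
A[1,1] = -2 ≠ 0, so Gaussian elimination proceeds without a row swap: multiplier ℓ₂₁ = (-1)/(-2) = 1/2, and U[2,2] = -1 - (1/2)(3) = -5/2.
L = 
  [  1,   0]
  [1/2,   1]
U = 
  [  -2,    3]
  [   0, -5/2]
Check row 2 of LU: [(1/2)(-2), (1/2)(3) + (-5/2)] = [-1, -1] = row 2 of A ✓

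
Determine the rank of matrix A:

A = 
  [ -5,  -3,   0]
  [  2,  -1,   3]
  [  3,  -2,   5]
rank(A) = 3

Row reduce:
R2 → R2 + (2/5)·R1
R3 → R3 + (3/5)·R1
R3 → R3 - (19/11)·R2
REF = 
  [   -5,    -3,     0]
  [    0, -11/5,     3]
  [    0,     0, -2/11]
Pivot columns: 1, 2, 3 → 3 pivots.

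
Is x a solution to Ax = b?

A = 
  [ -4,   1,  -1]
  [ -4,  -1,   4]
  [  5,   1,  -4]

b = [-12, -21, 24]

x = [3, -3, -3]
Yes

Ax = [-12, -21, 24] = b ✓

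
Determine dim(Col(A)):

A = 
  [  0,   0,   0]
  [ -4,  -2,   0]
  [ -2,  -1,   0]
dim(Col(A)) = 1

Row reduce:
Swap R1 ↔ R2
R3 → R3 - (1/2)·R1
REF = 
  [ -4,  -2,   0]
  [  0,   0,   0]
  [  0,   0,   0]
Pivot columns: 1 → 1 pivot.
dim(Col(A)) = number of pivot columns = 1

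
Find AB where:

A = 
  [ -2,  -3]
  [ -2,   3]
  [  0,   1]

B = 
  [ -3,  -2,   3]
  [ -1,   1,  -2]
A is 3×2 and B is 2×3, so AB is 3×3. Each entry is (row of A)·(column of B):
AB[1,1] = (-2)(-3) + (-3)(-1) = 9
AB[1,2] = (-2)(-2) + (-3)(1) = 1
AB[1,3] = (-2)(3) + (-3)(-2) = 0
AB[2,1] = (-2)(-3) + (3)(-1) = 3
AB[2,2] = (-2)(-2) + (3)(1) = 7
AB[2,3] = (-2)(3) + (3)(-2) = -12
AB[3,1] = (0)(-3) + (1)(-1) = -1
AB[3,2] = (0)(-2) + (1)(1) = 1
AB[3,3] = (0)(3) + (1)(-2) = -2

AB = 
  [  9,   1,   0]
  [  3,   7, -12]
  [ -1,   1,  -2]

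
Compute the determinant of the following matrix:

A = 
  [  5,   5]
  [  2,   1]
-5

For a 2×2 matrix, det = ad - bc = (5)(1) - (5)(2) = -5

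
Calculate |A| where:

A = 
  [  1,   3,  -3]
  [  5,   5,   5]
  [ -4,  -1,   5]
Cofactor expansion along row 1:
det(A) = (1)·((5)(5) - (5)(-1)) - (3)·((5)(5) - (5)(-4)) + (-3)·((5)(-1) - (5)(-4))
  = (1)(30) - (3)(45) + (-3)(15)
  = -150

det(A) = -150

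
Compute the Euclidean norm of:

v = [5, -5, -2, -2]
7.616

||v||₂ = √((5)² + (-5)² + (-2)² + (-2)²) = √58 = 7.616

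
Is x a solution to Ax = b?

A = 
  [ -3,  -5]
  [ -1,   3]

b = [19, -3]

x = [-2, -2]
No

Ax = [16, -4] ≠ b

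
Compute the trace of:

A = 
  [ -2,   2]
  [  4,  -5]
-7

tr(A) = -2 + -5 = -7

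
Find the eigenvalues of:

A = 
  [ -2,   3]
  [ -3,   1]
tr(A) = -1, det(A) = 7
Characteristic polynomial: λ² - tr(A)λ + det(A) = λ² + λ + 7
λ² + λ + 7 = 0  ⇒  λ = (-1 ± √((1)² - 4·(7)))/2 = (-1 ± √(-27))/2
  = (-1 + 3i√3)/2,  (-1 - 3i√3)/2

λ = (-1 + 3i√3)/2, (-1 - 3i√3)/2  (≈ -0.5 + 2.598i, -0.5 - 2.598i)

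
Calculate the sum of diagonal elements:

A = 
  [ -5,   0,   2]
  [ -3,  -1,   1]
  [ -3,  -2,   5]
-1

tr(A) = -5 + -1 + 5 = -1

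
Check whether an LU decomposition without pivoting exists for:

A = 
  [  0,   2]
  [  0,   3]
Yes.
The first column is zero, so A is already upper triangular: L = I, U = A.
L = 
  [  1,   0]
  [  0,   1]
U = 
  [  0,   2]
  [  0,   3]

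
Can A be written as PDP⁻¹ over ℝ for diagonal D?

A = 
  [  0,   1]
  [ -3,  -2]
No

tr(A) = -2, det(A) = 3
Characteristic polynomial: λ² - tr(A)λ + det(A) = λ² + 2λ + 3
λ² + 2λ + 3 = 0  ⇒  λ = (-2 ± √((2)² - 4·(3)))/2 = (-2 ± √(-8))/2
  = -1 + i√2,  -1 - i√2
Eigenvalues: -1 + i√2, -1 - i√2  (≈ -1 + 1.414i, -1 - 1.414i)
Has complex eigenvalues (not diagonalizable over ℝ).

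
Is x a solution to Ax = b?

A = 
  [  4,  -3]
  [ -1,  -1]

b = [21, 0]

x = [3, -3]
Yes

Ax = [21, 0] = b ✓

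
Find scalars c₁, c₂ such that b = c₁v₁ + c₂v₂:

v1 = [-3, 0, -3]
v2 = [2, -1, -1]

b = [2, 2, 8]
c1 = -2, c2 = -2

b = -2·v1 + -2·v2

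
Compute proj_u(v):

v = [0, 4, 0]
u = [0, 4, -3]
v·u = (0)(0) + (4)(4) + (0)(-3) = 16
u·u = (0)² + (4)² + (-3)² = 25
proj_u(v) = (v·u / u·u) × u = (16/25) × u

proj_u(v) = [0, 64/25, -48/25]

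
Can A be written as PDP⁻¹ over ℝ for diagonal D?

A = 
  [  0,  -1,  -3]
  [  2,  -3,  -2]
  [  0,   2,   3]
No

Characteristic polynomial: det(λI - A) = λ³ - 3λ + 6
By the rational root theorem any rational root is an integer dividing 6; none of those is a root, so p(λ) has no rational roots and hence (being an irreducible cubic) no repeated roots.
Discriminant of the cubic: Δ = -864
Δ < 0 ⇒ one real eigenvalue and a complex-conjugate pair: λ ≈ -2.355, 1.178 + 1.077i, 1.178 - 1.077i
Has complex eigenvalues (not diagonalizable over ℝ).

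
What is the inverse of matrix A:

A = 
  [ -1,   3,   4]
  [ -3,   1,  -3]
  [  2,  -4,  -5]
det(A) = (-1)·((1)(-5) - (-3)(-4)) - (3)·((-3)(-5) - (-3)(2)) + (4)·((-3)(-4) - (1)(2))
  = (-1)(-17) - (3)(21) + (4)(10)
  = -6
det(A) = -6 ≠ 0, so A is invertible.

Cofactors Cᵢⱼ = (-1)ⁱ⁺ʲ·Mᵢⱼ:
C = 
  [-17, -21,  10]
  [ -1,  -3,   2]
  [-13, -15,   8]

adj(A) = Cᵀ:
adj(A) = 
  [-17,  -1, -13]
  [-21,  -3, -15]
  [ 10,   2,   8]

A⁻¹ = (-1/6) · adj(A):
A⁻¹ = 
  [17/6,  1/6, 13/6]
  [ 7/2,  1/2,  5/2]
  [-5/3, -1/3, -4/3]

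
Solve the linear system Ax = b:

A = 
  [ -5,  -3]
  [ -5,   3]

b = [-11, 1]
Row reduce the augmented matrix [A|b]:
R2 → R2 - (1)·R1
REF = 
  [ -5,  -3, -11]
  [  0,   6,  12]

Back-substitution:
x₂ = 12 / 6 = 2
x₁ = (-11 - (-3)(2)) / (-5) = 1

x = [1, 2]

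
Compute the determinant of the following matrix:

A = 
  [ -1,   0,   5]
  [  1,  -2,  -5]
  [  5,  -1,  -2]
Cofactor expansion along row 1:
det(A) = (-1)·((-2)(-2) - (-5)(-1)) - (0)·((1)(-2) - (-5)(5)) + (5)·((1)(-1) - (-2)(5))
  = (-1)(-1) - (0)(23) + (5)(9)
  = 46

det(A) = 46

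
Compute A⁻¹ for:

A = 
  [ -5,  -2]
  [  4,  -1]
det(A) = (-5)(-1) - (-2)(4) = 13
For a 2×2 matrix, A⁻¹ = (1/det(A)) · [[d, -b], [-c, a]]
    = (1/13) · [[-1, 2], [-4, -5]]

A⁻¹ = 
  [-1/13,  2/13]
  [-4/13, -5/13]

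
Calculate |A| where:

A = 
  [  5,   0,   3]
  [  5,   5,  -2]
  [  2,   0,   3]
Cofactor expansion along row 1:
det(A) = (5)·((5)(3) - (-2)(0)) - (0)·((5)(3) - (-2)(2)) + (3)·((5)(0) - (5)(2))
  = (5)(15) - (0)(19) + (3)(-10)
  = 45

det(A) = 45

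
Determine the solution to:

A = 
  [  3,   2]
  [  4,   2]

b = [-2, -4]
Row reduce the augmented matrix [A|b]:
R2 → R2 - (4/3)·R1
REF = 
  [   3,    2,   -2]
  [   0, -2/3, -4/3]

Back-substitution:
x₂ = (-4/3) / (-2/3) = 2
x₁ = (-2 - (2)(2)) / 3 = -2

x = [-2, 2]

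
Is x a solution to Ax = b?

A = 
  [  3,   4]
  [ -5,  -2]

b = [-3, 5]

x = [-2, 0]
No

Ax = [-6, 10] ≠ b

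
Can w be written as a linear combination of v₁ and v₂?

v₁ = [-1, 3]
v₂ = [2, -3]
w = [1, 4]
Yes

Form the augmented matrix and row-reduce:
[v₁|v₂|w] = 
  [ -1,   2,   1]
  [  3,  -3,   4]
R2 → R2 + (3)·R1
REF = 
  [ -1,   2,   1]
  [  0,   3,   7]

No row of the form [0 0 | nonzero], so the system is consistent. Back-substitution gives c₁ = 11/3, c₂ = 7/3: w = (11/3)·v₁ + (7/3)·v₂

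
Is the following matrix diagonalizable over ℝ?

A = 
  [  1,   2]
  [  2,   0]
Yes

tr(A) = 1, det(A) = -4
Characteristic polynomial: λ² - tr(A)λ + det(A) = λ² - λ - 4
λ² - λ - 4 = 0  ⇒  λ = (1 ± √((-1)² - 4·(-4)))/2 = (1 ± √(17))/2
  = (1 + √17)/2,  (1 - √17)/2
Eigenvalues: (1 + √17)/2, (1 - √17)/2  (≈ 2.562, -1.562)
The two irrational eigenvalues are distinct (simple), so each has alg. mult. = geom. mult. = 1.
Sum of geometric multiplicities equals n, so A has n independent eigenvectors.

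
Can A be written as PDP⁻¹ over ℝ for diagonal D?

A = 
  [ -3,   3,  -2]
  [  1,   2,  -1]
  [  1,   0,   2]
No

Characteristic polynomial: det(λI - A) = λ³ - λ² - 9λ + 17
By the rational root theorem any rational root is an integer dividing 17; none of those is a root, so p(λ) has no rational roots and hence (being an irreducible cubic) no repeated roots.
Discriminant of the cubic: Δ = -1984
Δ < 0 ⇒ one real eigenvalue and a complex-conjugate pair: λ ≈ -3.296, 2.148 + 0.738i, 2.148 - 0.738i
Has complex eigenvalues (not diagonalizable over ℝ).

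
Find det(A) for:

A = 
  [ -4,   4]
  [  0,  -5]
20

For a 2×2 matrix, det = ad - bc = (-4)(-5) - (4)(0) = 20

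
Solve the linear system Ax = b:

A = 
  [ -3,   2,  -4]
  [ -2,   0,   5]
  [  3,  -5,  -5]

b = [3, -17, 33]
x = [1, -3, -3]

Row reduce the augmented matrix [A|b]:
R2 → R2 - (2/3)·R1
R3 → R3 + (1)·R1
R3 → R3 - (9/4)·R2
REF = 
  [    -3,      2,     -4,      3]
  [     0,   -4/3,   23/3,    -19]
  [     0,      0, -105/4,  315/4]

Back-substitution:
x₃ = (315/4) / (-105/4) = -3
x₂ = (-19 - (23/3)(-3)) / (-4/3) = -3
x₁ = (3 - (2)(-3) - (-4)(-3)) / (-3) = 1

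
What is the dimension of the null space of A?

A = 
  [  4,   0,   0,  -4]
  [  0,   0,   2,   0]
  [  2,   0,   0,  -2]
nullity(A) = 2

Row reduce:
R3 → R3 - (1/2)·R1
REF = 
  [  4,   0,   0,  -4]
  [  0,   0,   2,   0]
  [  0,   0,   0,   0]
Pivot columns: 1, 3 → 2 pivots.
rank(A) = 2, so nullity(A) = 4 - 2 = 2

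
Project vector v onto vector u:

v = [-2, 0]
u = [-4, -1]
v·u = (-2)(-4) + (0)(-1) = 8
u·u = (-4)² + (-1)² = 17
proj_u(v) = (v·u / u·u) × u = (8/17) × u

proj_u(v) = [-32/17, -8/17]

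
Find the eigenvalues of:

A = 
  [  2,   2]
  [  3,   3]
λ = 5, 0

tr(A) = 5, det(A) = 0
Characteristic polynomial: λ² - tr(A)λ + det(A) = λ² - 5λ
λ² - 5λ = λ(λ - 5)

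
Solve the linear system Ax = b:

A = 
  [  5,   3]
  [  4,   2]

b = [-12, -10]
x = [-3, 1]

Row reduce the augmented matrix [A|b]:
R2 → R2 - (4/5)·R1
REF = 
  [   5,    3,  -12]
  [   0, -2/5, -2/5]

Back-substitution:
x₂ = (-2/5) / (-2/5) = 1
x₁ = (-12 - (3)(1)) / 5 = -3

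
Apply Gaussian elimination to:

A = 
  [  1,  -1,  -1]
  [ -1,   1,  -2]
Row operations:
R2 → R2 + (1)·R1

Resulting echelon form:
REF = 
  [  1,  -1,  -1]
  [  0,   0,  -3]

Rank = 2 (number of non-zero pivot rows).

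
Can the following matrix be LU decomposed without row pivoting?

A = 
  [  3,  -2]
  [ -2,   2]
Yes.
A[1,1] = 3 ≠ 0, so Gaussian elimination proceeds without a row swap: multiplier ℓ₂₁ = (-2)/(3) = -2/3, and U[2,2] = 2 - (-2/3)(-2) = 2/3.
L = 
  [   1,    0]
  [-2/3,    1]
U = 
  [  3,  -2]
  [  0, 2/3]
Check row 2 of LU: [(-2/3)(3), (-2/3)(-2) + (2/3)] = [-2, 2] = row 2 of A ✓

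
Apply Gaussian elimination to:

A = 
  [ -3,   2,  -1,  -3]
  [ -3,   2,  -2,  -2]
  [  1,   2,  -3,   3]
Row operations:
R2 → R2 - (1)·R1
R3 → R3 + (1/3)·R1
Swap R2 ↔ R3

Resulting echelon form:
REF = 
  [   -3,     2,    -1,    -3]
  [    0,   8/3, -10/3,     2]
  [    0,     0,    -1,     1]

Rank = 3 (number of non-zero pivot rows).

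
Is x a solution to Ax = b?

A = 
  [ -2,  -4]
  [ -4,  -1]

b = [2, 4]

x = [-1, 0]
Yes

Ax = [2, 4] = b ✓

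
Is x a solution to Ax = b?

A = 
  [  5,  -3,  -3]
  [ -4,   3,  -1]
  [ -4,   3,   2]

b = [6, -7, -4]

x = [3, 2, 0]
No

Ax = [9, -6, -6] ≠ b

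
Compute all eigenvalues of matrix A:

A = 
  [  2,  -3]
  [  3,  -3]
tr(A) = -1, det(A) = 3
Characteristic polynomial: λ² - tr(A)λ + det(A) = λ² + λ + 3
λ² + λ + 3 = 0  ⇒  λ = (-1 ± √((1)² - 4·(3)))/2 = (-1 ± √(-11))/2
  = (-1 + i√11)/2,  (-1 - i√11)/2

λ = (-1 + i√11)/2, (-1 - i√11)/2  (≈ -0.5 + 1.658i, -0.5 - 1.658i)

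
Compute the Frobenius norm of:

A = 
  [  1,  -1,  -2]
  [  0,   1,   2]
||A||_F = 3.317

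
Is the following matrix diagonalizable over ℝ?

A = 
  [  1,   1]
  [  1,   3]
Yes

tr(A) = 4, det(A) = 2
Characteristic polynomial: λ² - tr(A)λ + det(A) = λ² - 4λ + 2
λ² - 4λ + 2 = 0  ⇒  λ = (4 ± √((-4)² - 4·(2)))/2 = (4 ± √(8))/2
  = 2 + √2,  2 - √2
Eigenvalues: 2 + √2, 2 - √2  (≈ 3.414, 0.5858)
The two irrational eigenvalues are distinct (simple), so each has alg. mult. = geom. mult. = 1.
Sum of geometric multiplicities equals n, so A has n independent eigenvectors.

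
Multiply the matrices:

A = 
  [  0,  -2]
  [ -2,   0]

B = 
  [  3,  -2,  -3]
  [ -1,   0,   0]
AB = 
  [  2,   0,   0]
  [ -6,   4,   6]

A is 2×2 and B is 2×3, so AB is 2×3. Each entry is (row of A)·(column of B):
AB[1,1] = (0)(3) + (-2)(-1) = 2
AB[1,2] = (0)(-2) + (-2)(0) = 0
AB[1,3] = (0)(-3) + (-2)(0) = 0
AB[2,1] = (-2)(3) + (0)(-1) = -6
AB[2,2] = (-2)(-2) + (0)(0) = 4
AB[2,3] = (-2)(-3) + (0)(0) = 6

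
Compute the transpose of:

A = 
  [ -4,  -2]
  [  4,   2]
Aᵀ = 
  [ -4,   4]
  [ -2,   2]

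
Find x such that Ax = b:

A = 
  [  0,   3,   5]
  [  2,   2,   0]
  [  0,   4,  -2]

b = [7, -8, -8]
Row reduce the augmented matrix [A|b]:
Swap R1 ↔ R2
R3 → R3 - (4/3)·R2
REF = 
  [    2,     2,     0,    -8]
  [    0,     3,     5,     7]
  [    0,     0, -26/3, -52/3]

Back-substitution:
x₃ = (-52/3) / (-26/3) = 2
x₂ = (7 - (5)(2)) / 3 = -1
x₁ = (-8 - (2)(-1) - (0)(2)) / 2 = -3

x = [-3, -1, 2]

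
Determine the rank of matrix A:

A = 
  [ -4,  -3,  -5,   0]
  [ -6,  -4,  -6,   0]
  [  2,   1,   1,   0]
rank(A) = 2

Row reduce:
R2 → R2 - (3/2)·R1
R3 → R3 + (1/2)·R1
R3 → R3 + (1)·R2
REF = 
  [ -4,  -3,  -5,   0]
  [  0, 1/2, 3/2,   0]
  [  0,   0,   0,   0]
Pivot columns: 1, 2 → 2 pivots.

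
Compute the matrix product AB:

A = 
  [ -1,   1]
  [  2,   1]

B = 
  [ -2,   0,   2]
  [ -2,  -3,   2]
AB = 
  [  0,  -3,   0]
  [ -6,  -3,   6]

A is 2×2 and B is 2×3, so AB is 2×3. Each entry is (row of A)·(column of B):
AB[1,1] = (-1)(-2) + (1)(-2) = 0
AB[1,2] = (-1)(0) + (1)(-3) = -3
AB[1,3] = (-1)(2) + (1)(2) = 0
AB[2,1] = (2)(-2) + (1)(-2) = -6
AB[2,2] = (2)(0) + (1)(-3) = -3
AB[2,3] = (2)(2) + (1)(2) = 6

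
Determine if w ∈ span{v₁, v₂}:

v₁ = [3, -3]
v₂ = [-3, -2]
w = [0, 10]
Yes

Form the augmented matrix and row-reduce:
[v₁|v₂|w] = 
  [  3,  -3,   0]
  [ -3,  -2,  10]
R2 → R2 + (1)·R1
REF = 
  [  3,  -3,   0]
  [  0,  -5,  10]

No row of the form [0 0 | nonzero], so the system is consistent. Back-substitution gives c₁ = -2, c₂ = -2: w = (-2)·v₁ + (-2)·v₂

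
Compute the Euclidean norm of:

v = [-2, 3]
3.606

||v||₂ = √((-2)² + (3)²) = √13 = 3.606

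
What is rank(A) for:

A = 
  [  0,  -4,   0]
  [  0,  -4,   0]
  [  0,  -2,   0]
rank(A) = 1

Row reduce:
R2 → R2 - (1)·R1
R3 → R3 - (1/2)·R1
REF = 
  [  0,  -4,   0]
  [  0,   0,   0]
  [  0,   0,   0]
Pivot columns: 2 → 1 pivot.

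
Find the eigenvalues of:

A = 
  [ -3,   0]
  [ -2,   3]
tr(A) = 0, det(A) = -9
Characteristic polynomial: λ² - tr(A)λ + det(A) = λ² - 9
λ² - 9 = (λ + 3)(λ - 3)

λ = 3, -3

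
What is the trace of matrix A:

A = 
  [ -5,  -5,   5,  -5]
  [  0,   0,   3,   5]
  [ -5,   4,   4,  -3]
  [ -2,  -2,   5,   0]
-1

tr(A) = -5 + 0 + 4 + 0 = -1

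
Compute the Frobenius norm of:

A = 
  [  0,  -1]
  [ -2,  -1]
||A||_F = 2.449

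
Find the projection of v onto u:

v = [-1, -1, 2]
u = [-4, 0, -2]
v·u = (-1)(-4) + (-1)(0) + (2)(-2) = 0
u·u = (-4)² + (0)² + (-2)² = 20
proj_u(v) = (v·u / u·u) × u = (0/20) × u = (0) × u

proj_u(v) = [0, 0, 0]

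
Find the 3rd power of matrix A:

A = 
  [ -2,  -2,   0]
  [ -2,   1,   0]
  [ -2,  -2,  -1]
A² = A·A:
A²[1,1] = (-2)(-2) + (-2)(-2) + (0)(-2) = 8
A²[1,2] = (-2)(-2) + (-2)(1) + (0)(-2) = 2
A²[1,3] = (-2)(0) + (-2)(0) + (0)(-1) = 0
A²[2,1] = (-2)(-2) + (1)(-2) + (0)(-2) = 2
A²[2,2] = (-2)(-2) + (1)(1) + (0)(-2) = 5
A²[2,3] = (-2)(0) + (1)(0) + (0)(-1) = 0
A²[3,1] = (-2)(-2) + (-2)(-2) + (-1)(-2) = 10
A²[3,2] = (-2)(-2) + (-2)(1) + (-1)(-2) = 4
A²[3,3] = (-2)(0) + (-2)(0) + (-1)(-1) = 1
A² = 
  [  8,   2,   0]
  [  2,   5,   0]
  [ 10,   4,   1]

A^3 = A^2·A:
A^3[1,1] = (8)(-2) + (2)(-2) + (0)(-2) = -20
A^3[1,2] = (8)(-2) + (2)(1) + (0)(-2) = -14
A^3[1,3] = (8)(0) + (2)(0) + (0)(-1) = 0
A^3[2,1] = (2)(-2) + (5)(-2) + (0)(-2) = -14
A^3[2,2] = (2)(-2) + (5)(1) + (0)(-2) = 1
A^3[2,3] = (2)(0) + (5)(0) + (0)(-1) = 0
A^3[3,1] = (10)(-2) + (4)(-2) + (1)(-2) = -30
A^3[3,2] = (10)(-2) + (4)(1) + (1)(-2) = -18
A^3[3,3] = (10)(0) + (4)(0) + (1)(-1) = -1
A^3 = 
  [-20, -14,   0]
  [-14,   1,   0]
  [-30, -18,  -1]

Therefore
A^3 = 
  [-20, -14,   0]
  [-14,   1,   0]
  [-30, -18,  -1]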